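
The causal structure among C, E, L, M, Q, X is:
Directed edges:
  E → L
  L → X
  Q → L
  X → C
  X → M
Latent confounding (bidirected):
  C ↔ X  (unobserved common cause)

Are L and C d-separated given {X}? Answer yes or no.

Bayes-Ball from L | {X} reaches {C,E,Q}.
C ∈ reach(L|{X}) ⇒ L ⊥̸ C | {X}.

No — L and C are d-connected given {X}.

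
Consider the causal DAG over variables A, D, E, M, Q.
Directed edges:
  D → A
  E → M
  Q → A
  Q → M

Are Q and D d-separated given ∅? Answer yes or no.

Yes — Q ⊥ D | ∅.

Bayes-Ball from Q | ∅ reaches {A,M}.
D ∉ reach(Q|∅) ⇒ Q ⊥ D | ∅.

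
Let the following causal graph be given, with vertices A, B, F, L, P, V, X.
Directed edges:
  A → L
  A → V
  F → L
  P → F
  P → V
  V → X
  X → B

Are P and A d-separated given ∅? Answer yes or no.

Bayes-Ball from P | ∅ reaches {B,F,L,V,X}.
A ∉ reach(P|∅) ⇒ P ⊥ A | ∅.

Yes — P ⊥ A | ∅.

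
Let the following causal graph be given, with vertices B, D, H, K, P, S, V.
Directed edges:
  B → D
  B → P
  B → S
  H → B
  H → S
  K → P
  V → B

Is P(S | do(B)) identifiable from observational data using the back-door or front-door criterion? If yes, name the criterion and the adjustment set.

desc(B)\{B}={D,P,S}; candidates ⊆ {H,K,V}.
size 0: {}; under {} B still reaches {H,S,V} ∋ S.
{H}: B⊥S given {H} in G with B→· removed — back-door holds.
P(S|do(B)) = Σ_{H} P(S|B,H)·P(H).

P(S|do(B)): backdoor, adjust for {H}.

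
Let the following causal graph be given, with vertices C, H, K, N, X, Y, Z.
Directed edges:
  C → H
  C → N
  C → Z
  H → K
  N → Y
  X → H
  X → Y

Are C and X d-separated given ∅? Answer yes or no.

Bayes-Ball from C | ∅ reaches {H,K,N,Y,Z}.
X ∉ reach(C|∅) ⇒ C ⊥ X | ∅.

Yes — C ⊥ X | ∅.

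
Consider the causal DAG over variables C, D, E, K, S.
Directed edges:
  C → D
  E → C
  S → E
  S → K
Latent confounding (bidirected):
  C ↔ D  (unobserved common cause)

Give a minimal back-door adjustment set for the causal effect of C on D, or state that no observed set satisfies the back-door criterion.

C→D: no observed back-door set.

desc(C)\{C}={D}; candidates ⊆ {E,K,S}.
C↔D: latent back-door arc(s) into C.
size 0: {}; under {} C still reaches {D,E,K,S} ∋ D.
size 1: {E}, {K}, {S}; under {E} C still reaches {D} ∋ D.
size 2: {E,K}, {E,S}, {K,S}; under {E,K} C still reaches {D} ∋ D.
C↔D cannot be blocked by any observed set — no back-door set.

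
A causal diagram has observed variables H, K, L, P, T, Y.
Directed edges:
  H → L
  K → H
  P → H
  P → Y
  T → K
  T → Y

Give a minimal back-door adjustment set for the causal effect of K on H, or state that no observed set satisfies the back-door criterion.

K→H: minimal back-door set ∅.

desc(K)\{K}={H,L}; candidates ⊆ {P,T,Y}.
∅: K⊥H given ∅ in G with K→· removed — back-door holds.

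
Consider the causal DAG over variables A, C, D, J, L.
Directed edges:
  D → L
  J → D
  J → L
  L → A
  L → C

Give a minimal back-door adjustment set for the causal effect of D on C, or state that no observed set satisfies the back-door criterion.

desc(D)\{D}={A,C,L}; candidates ⊆ {J}.
size 0: {}; under {} D still reaches {A,C,J,L} ∋ C.
{J}: D⊥C given {J} in G with D→· removed — back-door holds.

D→C: minimal back-door set {J}.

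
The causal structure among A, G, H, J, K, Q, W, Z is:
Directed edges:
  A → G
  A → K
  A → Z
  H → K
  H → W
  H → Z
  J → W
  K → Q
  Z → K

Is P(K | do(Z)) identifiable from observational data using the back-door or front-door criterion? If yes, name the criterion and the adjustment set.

desc(Z)\{Z}={K,Q}; candidates ⊆ {A,G,H,J,W}.
size 0: {}; under {} Z still reaches {A,G,H,K,Q,W} ∋ K.
size 1: {A}, {G}, {H} …(+2); under {A} Z still reaches {H,K,Q,W} ∋ K.
{A,H}: Z⊥K given {A,H} in G with Z→· removed — back-door holds.
P(K|do(Z)) = Σ_{A,H} P(K|Z,A,H)·P(A,H).

P(K|do(Z)): backdoor, adjust for {A, H}.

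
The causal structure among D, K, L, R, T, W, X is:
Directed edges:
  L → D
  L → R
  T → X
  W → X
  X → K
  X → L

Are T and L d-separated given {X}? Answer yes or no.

Bayes-Ball from T | {X} reaches {W}.
L ∉ reach(T|{X}) ⇒ T ⊥ L | {X}.

Yes — T ⊥ L | {X}.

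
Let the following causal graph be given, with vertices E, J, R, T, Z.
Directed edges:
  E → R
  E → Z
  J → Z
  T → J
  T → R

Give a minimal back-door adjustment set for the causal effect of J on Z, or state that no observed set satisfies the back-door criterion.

desc(J)\{J}={Z}; candidates ⊆ {E,R,T}.
∅: J⊥Z given ∅ in G with J→· removed — back-door holds.

J→Z: minimal back-door set ∅.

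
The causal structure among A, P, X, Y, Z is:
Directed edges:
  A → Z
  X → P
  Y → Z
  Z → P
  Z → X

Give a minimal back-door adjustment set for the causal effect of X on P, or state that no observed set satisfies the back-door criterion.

desc(X)\{X}={P}; candidates ⊆ {A,Y,Z}.
size 0: {}; under {} X still reaches {A,P,Y,Z} ∋ P.
{Z}: X⊥P given {Z} in G with X→· removed — back-door holds.

X→P: minimal back-door set {Z}.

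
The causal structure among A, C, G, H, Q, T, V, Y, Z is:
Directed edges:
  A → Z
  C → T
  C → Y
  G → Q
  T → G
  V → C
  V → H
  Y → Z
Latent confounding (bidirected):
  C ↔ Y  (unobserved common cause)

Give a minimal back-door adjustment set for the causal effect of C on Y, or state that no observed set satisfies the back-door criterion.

desc(C)\{C}={G,Q,T,Y,Z}; candidates ⊆ {A,H,V}.
C↔Y: latent back-door arc(s) into C.
size 0: {}; under {} C still reaches {H,V,Y,Z} ∋ Y.
size 1: {A}, {H}, {V}; under {A} C still reaches {H,V,Y,Z} ∋ Y.
size 2: {A,H}, {A,V}, {H,V}; under {A,H} C still reaches {V,Y,Z} ∋ Y.
C↔Y cannot be blocked by any observed set — no back-door set.

C→Y: no observed back-door set.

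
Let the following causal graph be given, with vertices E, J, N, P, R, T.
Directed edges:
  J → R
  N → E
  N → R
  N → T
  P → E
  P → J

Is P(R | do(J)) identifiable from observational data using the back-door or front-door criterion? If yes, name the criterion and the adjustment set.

P(R|do(J)): backdoor, adjust for ∅.

desc(J)\{J}={R}; candidates ⊆ {E,N,P,T}.
∅: J⊥R given ∅ in G with J→· removed — back-door holds.
P(R|do(J)) = P(R|J) — no adjustment needed.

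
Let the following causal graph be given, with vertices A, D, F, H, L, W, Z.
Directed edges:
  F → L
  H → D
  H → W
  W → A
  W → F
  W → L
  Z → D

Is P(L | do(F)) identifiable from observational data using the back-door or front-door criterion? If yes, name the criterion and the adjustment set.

P(L|do(F)): backdoor, adjust for {W}.

desc(F)\{F}={L}; candidates ⊆ {A,D,H,W,Z}.
size 0: {}; under {} F still reaches {A,D,H,L,W} ∋ L.
{W}: F⊥L given {W} in G with F→· removed — back-door holds.
P(L|do(F)) = Σ_{W} P(L|F,W)·P(W).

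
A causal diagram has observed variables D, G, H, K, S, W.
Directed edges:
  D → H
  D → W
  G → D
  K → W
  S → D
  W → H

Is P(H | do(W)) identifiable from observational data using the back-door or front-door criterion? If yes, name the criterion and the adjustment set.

desc(W)\{W}={H}; candidates ⊆ {D,G,K,S}.
size 0: {}; under {} W still reaches {D,G,H,K,S} ∋ H.
{D}: W⊥H given {D} in G with W→· removed — back-door holds.
P(H|do(W)) = Σ_{D} P(H|W,D)·P(D).

P(H|do(W)): backdoor, adjust for {D}.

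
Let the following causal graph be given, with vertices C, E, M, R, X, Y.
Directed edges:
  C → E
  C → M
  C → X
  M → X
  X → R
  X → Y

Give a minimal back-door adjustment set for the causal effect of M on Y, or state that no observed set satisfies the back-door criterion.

desc(M)\{M}={R,X,Y}; candidates ⊆ {C,E}.
size 0: {}; under {} M still reaches {C,E,R,X,Y} ∋ Y.
{C}: M⊥Y given {C} in G with M→· removed — back-door holds.

M→Y: minimal back-door set {C}.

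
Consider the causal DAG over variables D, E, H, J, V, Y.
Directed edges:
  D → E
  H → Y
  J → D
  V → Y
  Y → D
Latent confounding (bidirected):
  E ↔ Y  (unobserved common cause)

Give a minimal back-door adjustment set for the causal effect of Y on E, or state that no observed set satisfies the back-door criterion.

Y→E: no observed back-door set.

desc(Y)\{Y}={D,E}; candidates ⊆ {H,J,V}.
Y↔E: latent back-door arc(s) into Y.
size 0: {}; under {} Y still reaches {E,H,V} ∋ E.
size 1: {H}, {J}, {V}; under {H} Y still reaches {E,V} ∋ E.
size 2: {H,J}, {H,V}, {J,V}; under {H,J} Y still reaches {E,V} ∋ E.
Y↔E cannot be blocked by any observed set — no back-door set.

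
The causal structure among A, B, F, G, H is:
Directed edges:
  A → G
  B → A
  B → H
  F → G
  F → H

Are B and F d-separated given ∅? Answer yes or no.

Bayes-Ball from B | ∅ reaches {A,G,H}.
F ∉ reach(B|∅) ⇒ B ⊥ F | ∅.

Yes — B ⊥ F | ∅.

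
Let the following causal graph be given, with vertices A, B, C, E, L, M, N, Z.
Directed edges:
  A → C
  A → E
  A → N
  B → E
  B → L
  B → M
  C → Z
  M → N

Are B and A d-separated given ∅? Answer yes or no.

Bayes-Ball from B | ∅ reaches {E,L,M,N}.
A ∉ reach(B|∅) ⇒ B ⊥ A | ∅.

Yes — B ⊥ A | ∅.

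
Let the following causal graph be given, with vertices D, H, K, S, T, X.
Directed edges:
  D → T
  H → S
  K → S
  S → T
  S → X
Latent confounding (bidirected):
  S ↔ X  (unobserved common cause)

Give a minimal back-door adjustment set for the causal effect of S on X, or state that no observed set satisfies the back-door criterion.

desc(S)\{S}={T,X}; candidates ⊆ {D,H,K}.
S↔X: latent back-door arc(s) into S.
size 0: {}; under {} S still reaches {H,K,X} ∋ X.
size 1: {D}, {H}, {K}; under {D} S still reaches {H,K,X} ∋ X.
size 2: {D,H}, {D,K}, {H,K}; under {D,H} S still reaches {K,X} ∋ X.
S↔X cannot be blocked by any observed set — no back-door set.

S→X: no observed back-door set.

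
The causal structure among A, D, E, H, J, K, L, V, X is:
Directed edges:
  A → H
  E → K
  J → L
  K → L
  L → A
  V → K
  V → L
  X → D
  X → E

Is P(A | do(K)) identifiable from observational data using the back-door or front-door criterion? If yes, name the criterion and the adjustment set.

P(A|do(K)): backdoor, adjust for {V}.

desc(K)\{K}={A,H,L}; candidates ⊆ {D,E,J,V,X}.
size 0: {}; under {} K still reaches {A,D,E,H,L,V,X} ∋ A.
{V}: K⊥A given {V} in G with K→· removed — back-door holds.
P(A|do(K)) = Σ_{V} P(A|K,V)·P(V).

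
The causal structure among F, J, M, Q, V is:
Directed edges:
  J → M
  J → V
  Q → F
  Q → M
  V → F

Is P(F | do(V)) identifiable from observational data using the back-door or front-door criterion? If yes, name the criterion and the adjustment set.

P(F|do(V)): backdoor, adjust for ∅.

desc(V)\{V}={F}; candidates ⊆ {J,M,Q}.
∅: V⊥F given ∅ in G with V→· removed — back-door holds.
P(F|do(V)) = P(F|V) — no adjustment needed.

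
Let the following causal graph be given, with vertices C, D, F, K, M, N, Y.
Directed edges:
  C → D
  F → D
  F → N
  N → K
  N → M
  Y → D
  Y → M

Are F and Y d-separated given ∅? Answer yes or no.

Bayes-Ball from F | ∅ reaches {D,K,M,N}.
Y ∉ reach(F|∅) ⇒ F ⊥ Y | ∅.

Yes — F ⊥ Y | ∅.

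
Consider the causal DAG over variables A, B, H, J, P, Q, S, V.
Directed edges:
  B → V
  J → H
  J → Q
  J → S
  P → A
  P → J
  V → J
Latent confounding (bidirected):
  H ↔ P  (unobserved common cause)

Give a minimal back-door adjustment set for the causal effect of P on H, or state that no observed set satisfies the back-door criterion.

desc(P)\{P}={A,H,J,Q,S}; candidates ⊆ {B,V}.
P↔H: latent back-door arc(s) into P.
size 0: {}; under {} P still reaches {H} ∋ H.
size 1: {B}, {V}; under {B} P still reaches {H} ∋ H.
size 2: {B,V}; under {B,V} P still reaches {H} ∋ H.
P↔H cannot be blocked by any observed set — no back-door set.

P→H: no observed back-door set.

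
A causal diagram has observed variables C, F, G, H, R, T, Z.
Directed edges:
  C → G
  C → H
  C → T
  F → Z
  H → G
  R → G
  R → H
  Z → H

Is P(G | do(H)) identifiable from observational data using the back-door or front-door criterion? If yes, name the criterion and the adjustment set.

P(G|do(H)): backdoor, adjust for {C, R}.

desc(H)\{H}={G}; candidates ⊆ {C,F,R,T,Z}.
size 0: {}; under {} H still reaches {C,F,G,R,T,Z} ∋ G.
size 1: {C}, {F}, {R} …(+2); under {C} H still reaches {F,G,R,Z} ∋ G.
{C,R}: H⊥G given {C,R} in G with H→· removed — back-door holds.
P(G|do(H)) = Σ_{C,R} P(G|H,C,R)·P(C,R).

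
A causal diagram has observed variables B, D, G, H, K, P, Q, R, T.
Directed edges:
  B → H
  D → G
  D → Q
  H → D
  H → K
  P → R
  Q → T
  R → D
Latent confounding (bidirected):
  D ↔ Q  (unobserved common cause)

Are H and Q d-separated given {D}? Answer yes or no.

No — H and Q are d-connected given {D}.

Bayes-Ball from H | {D} reaches {B,K,P,Q,R,T}.
Q ∈ reach(H|{D}) ⇒ H ⊥̸ Q | {D}.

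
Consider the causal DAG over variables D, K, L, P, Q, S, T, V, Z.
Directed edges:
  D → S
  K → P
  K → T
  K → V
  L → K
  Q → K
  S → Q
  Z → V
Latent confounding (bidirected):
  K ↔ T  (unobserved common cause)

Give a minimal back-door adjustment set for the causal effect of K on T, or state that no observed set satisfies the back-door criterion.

K→T: no observed back-door set.

desc(K)\{K}={P,T,V}; candidates ⊆ {D,L,Q,S,Z}.
K↔T: latent back-door arc(s) into K.
size 0: {}; under {} K still reaches {D,L,Q,S,T} ∋ T.
size 1: {D}, {L}, {Q} …(+2); under {D} K still reaches {L,Q,S,T} ∋ T.
size 2: {D,L}, {D,Q}, {D,S} …(+7); under {D,L} K still reaches {Q,S,T} ∋ T.
K↔T cannot be blocked by any observed set — no back-door set.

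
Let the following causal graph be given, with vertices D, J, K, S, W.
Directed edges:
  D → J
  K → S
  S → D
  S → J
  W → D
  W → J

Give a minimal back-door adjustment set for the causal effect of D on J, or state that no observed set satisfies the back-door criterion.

desc(D)\{D}={J}; candidates ⊆ {K,S,W}.
size 0: {}; under {} D still reaches {J,K,S,W} ∋ J.
size 1: {K}, {S}, {W}; under {K} D still reaches {J,S,W} ∋ J.
{S,W}: D⊥J given {S,W} in G with D→· removed — back-door holds.

D→J: minimal back-door set {S, W}.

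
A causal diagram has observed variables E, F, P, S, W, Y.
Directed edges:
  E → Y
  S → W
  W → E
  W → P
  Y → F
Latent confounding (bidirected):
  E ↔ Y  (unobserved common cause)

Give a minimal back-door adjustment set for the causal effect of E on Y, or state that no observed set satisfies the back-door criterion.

E→Y: no observed back-door set.

desc(E)\{E}={F,Y}; candidates ⊆ {P,S,W}.
E↔Y: latent back-door arc(s) into E.
size 0: {}; under {} E still reaches {F,P,S,W,Y} ∋ Y.
size 1: {P}, {S}, {W}; under {P} E still reaches {F,S,W,Y} ∋ Y.
size 2: {P,S}, {P,W}, {S,W}; under {P,S} E still reaches {F,W,Y} ∋ Y.
E↔Y cannot be blocked by any observed set — no back-door set.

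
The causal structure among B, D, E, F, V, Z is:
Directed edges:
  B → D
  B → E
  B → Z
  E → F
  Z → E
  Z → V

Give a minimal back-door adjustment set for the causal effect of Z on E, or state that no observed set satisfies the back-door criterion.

Z→E: minimal back-door set {B}.

desc(Z)\{Z}={E,F,V}; candidates ⊆ {B,D}.
size 0: {}; under {} Z still reaches {B,D,E,F} ∋ E.
{B}: Z⊥E given {B} in G with Z→· removed — back-door holds.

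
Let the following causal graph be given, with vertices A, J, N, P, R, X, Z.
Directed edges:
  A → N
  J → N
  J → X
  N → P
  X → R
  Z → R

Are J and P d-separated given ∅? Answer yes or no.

Bayes-Ball from J | ∅ reaches {N,P,R,X}.
P ∈ reach(J|∅) ⇒ J ⊥̸ P | ∅.

No — J and P are d-connected given ∅.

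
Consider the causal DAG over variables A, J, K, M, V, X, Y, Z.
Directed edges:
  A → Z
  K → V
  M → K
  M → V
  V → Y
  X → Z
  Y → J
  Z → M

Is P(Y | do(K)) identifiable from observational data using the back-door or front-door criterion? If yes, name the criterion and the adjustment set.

desc(K)\{K}={J,V,Y}; candidates ⊆ {A,M,X,Z}.
size 0: {}; under {} K still reaches {A,J,M,V,X,Y,Z} ∋ Y.
{M}: K⊥Y given {M} in G with K→· removed — back-door holds.
P(Y|do(K)) = Σ_{M} P(Y|K,M)·P(M).

P(Y|do(K)): backdoor, adjust for {M}.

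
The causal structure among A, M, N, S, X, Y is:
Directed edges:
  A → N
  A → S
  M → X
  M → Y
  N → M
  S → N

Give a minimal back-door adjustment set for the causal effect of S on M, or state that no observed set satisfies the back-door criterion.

desc(S)\{S}={M,N,X,Y}; candidates ⊆ {A}.
size 0: {}; under {} S still reaches {A,M,N,X,Y} ∋ M.
{A}: S⊥M given {A} in G with S→· removed — back-door holds.

S→M: minimal back-door set {A}.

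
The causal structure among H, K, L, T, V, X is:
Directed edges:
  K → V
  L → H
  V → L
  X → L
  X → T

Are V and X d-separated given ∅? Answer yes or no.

Yes — V ⊥ X | ∅.

Bayes-Ball from V | ∅ reaches {H,K,L}.
X ∉ reach(V|∅) ⇒ V ⊥ X | ∅.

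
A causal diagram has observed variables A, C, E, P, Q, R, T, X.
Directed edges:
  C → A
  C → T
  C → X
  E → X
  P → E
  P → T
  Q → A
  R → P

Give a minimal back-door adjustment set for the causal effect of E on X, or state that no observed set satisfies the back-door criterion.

desc(E)\{E}={X}; candidates ⊆ {A,C,P,Q,R,T}.
∅: E⊥X given ∅ in G with E→· removed — back-door holds.

E→X: minimal back-door set ∅.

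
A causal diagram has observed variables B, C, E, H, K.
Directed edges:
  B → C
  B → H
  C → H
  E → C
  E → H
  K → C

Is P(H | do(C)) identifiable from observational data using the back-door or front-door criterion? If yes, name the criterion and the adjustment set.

desc(C)\{C}={H}; candidates ⊆ {B,E,K}.
size 0: {}; under {} C still reaches {B,E,H,K} ∋ H.
size 1: {B}, {E}, {K}; under {B} C still reaches {E,H,K} ∋ H.
{B,E}: C⊥H given {B,E} in G with C→· removed — back-door holds.
P(H|do(C)) = Σ_{B,E} P(H|C,B,E)·P(B,E).

P(H|do(C)): backdoor, adjust for {B, E}.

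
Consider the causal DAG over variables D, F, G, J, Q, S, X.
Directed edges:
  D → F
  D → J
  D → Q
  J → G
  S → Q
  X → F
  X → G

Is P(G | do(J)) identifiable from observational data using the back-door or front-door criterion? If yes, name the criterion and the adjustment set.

desc(J)\{J}={G}; candidates ⊆ {D,F,Q,S,X}.
∅: J⊥G given ∅ in G with J→· removed — back-door holds.
P(G|do(J)) = P(G|J) — no adjustment needed.

P(G|do(J)): backdoor, adjust for ∅.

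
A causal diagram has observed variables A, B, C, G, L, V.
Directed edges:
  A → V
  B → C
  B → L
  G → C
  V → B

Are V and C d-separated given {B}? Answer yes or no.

Yes — V ⊥ C | {B}.

Bayes-Ball from V | {B} reaches {A}.
C ∉ reach(V|{B}) ⇒ V ⊥ C | {B}.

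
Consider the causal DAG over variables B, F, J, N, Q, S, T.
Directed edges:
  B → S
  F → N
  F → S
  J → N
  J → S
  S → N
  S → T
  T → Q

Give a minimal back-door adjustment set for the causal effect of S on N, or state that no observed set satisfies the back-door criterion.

S→N: minimal back-door set {F, J}.

desc(S)\{S}={N,Q,T}; candidates ⊆ {B,F,J}.
size 0: {}; under {} S still reaches {B,F,J,N} ∋ N.
size 1: {B}, {F}, {J}; under {B} S still reaches {F,J,N} ∋ N.
{F,J}: S⊥N given {F,J} in G with S→· removed — back-door holds.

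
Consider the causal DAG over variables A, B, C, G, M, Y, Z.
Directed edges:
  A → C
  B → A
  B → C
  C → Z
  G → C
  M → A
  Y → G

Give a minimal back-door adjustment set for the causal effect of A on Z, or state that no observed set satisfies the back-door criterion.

desc(A)\{A}={C,Z}; candidates ⊆ {B,G,M,Y}.
size 0: {}; under {} A still reaches {B,C,M,Z} ∋ Z.
{B}: A⊥Z given {B} in G with A→· removed — back-door holds.

A→Z: minimal back-door set {B}.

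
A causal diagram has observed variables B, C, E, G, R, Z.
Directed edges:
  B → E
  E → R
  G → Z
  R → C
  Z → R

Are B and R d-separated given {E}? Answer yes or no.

Bayes-Ball from B | {E} reaches ∅.
R ∉ reach(B|{E}) ⇒ B ⊥ R | {E}.

Yes — B ⊥ R | {E}.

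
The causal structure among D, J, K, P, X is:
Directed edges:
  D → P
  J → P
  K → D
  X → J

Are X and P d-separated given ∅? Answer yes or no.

No — X and P are d-connected given ∅.

Bayes-Ball from X | ∅ reaches {J,P}.
P ∈ reach(X|∅) ⇒ X ⊥̸ P | ∅.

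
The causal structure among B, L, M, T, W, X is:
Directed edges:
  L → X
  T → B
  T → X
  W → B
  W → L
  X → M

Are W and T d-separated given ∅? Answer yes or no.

Yes — W ⊥ T | ∅.

Bayes-Ball from W | ∅ reaches {B,L,M,X}.
T ∉ reach(W|∅) ⇒ W ⊥ T | ∅.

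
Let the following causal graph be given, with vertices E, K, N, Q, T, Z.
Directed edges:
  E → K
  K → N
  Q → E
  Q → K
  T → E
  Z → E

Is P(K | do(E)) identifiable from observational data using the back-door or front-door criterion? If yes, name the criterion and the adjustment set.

desc(E)\{E}={K,N}; candidates ⊆ {Q,T,Z}.
size 0: {}; under {} E still reaches {K,N,Q,T,Z} ∋ K.
{Q}: E⊥K given {Q} in G with E→· removed — back-door holds.
P(K|do(E)) = Σ_{Q} P(K|E,Q)·P(Q).

P(K|do(E)): backdoor, adjust for {Q}.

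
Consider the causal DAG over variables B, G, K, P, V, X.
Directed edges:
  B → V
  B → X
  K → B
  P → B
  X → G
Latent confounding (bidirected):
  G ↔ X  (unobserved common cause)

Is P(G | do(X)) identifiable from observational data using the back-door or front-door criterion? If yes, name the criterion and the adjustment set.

desc(X)\{X}={G}; candidates ⊆ {B,K,P,V}.
X↔G: latent back-door arc(s) into X.
size 0: {}; under {} X still reaches {B,G,K,P,V} ∋ G.
size 1: {B}, {K}, {P} …(+1); under {B} X still reaches {G} ∋ G.
size 2: {B,K}, {B,P}, {B,V} …(+3); under {B,K} X still reaches {G} ∋ G.
X↔G cannot be blocked by any observed set — no back-door set.
No mediator lies on a directed X→…→G path.
Neither criterion identifies P(G|do(X)) in this graph.

P(G|do(X)): not identifiable (no BD/FD set).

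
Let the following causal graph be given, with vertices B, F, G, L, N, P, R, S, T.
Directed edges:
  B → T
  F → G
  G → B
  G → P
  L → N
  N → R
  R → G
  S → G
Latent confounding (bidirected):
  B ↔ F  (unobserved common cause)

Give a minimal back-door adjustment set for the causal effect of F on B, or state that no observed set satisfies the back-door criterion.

F→B: no observed back-door set.

desc(F)\{F}={B,G,P,T}; candidates ⊆ {L,N,R,S}.
F↔B: latent back-door arc(s) into F.
size 0: {}; under {} F still reaches {B,T} ∋ B.
size 1: {L}, {N}, {R} …(+1); under {L} F still reaches {B,T} ∋ B.
size 2: {L,N}, {L,R}, {L,S} …(+3); under {L,N} F still reaches {B,T} ∋ B.
F↔B cannot be blocked by any observed set — no back-door set.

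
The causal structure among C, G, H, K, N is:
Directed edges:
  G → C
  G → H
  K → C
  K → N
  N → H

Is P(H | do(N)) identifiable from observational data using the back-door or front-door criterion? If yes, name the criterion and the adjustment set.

P(H|do(N)): backdoor, adjust for ∅.

desc(N)\{N}={H}; candidates ⊆ {C,G,K}.
∅: N⊥H given ∅ in G with N→· removed — back-door holds.
P(H|do(N)) = P(H|N) — no adjustment needed.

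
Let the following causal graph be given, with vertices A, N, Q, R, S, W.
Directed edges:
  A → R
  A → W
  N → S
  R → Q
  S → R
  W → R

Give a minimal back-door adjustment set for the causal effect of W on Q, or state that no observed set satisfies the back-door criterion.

W→Q: minimal back-door set {A}.

desc(W)\{W}={Q,R}; candidates ⊆ {A,N,S}.
size 0: {}; under {} W still reaches {A,Q,R} ∋ Q.
{A}: W⊥Q given {A} in G with W→· removed — back-door holds.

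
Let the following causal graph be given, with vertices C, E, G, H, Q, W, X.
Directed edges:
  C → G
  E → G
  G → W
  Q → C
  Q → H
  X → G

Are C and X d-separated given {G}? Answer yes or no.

No — C and X are d-connected given {G}.

Bayes-Ball from C | {G} reaches {E,H,Q,X}.
X ∈ reach(C|{G}) ⇒ C ⊥̸ X | {G}.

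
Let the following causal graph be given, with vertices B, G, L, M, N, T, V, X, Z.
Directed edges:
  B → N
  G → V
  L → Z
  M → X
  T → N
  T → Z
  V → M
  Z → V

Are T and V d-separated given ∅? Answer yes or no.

Bayes-Ball from T | ∅ reaches {M,N,V,X,Z}.
V ∈ reach(T|∅) ⇒ T ⊥̸ V | ∅.

No — T and V are d-connected given ∅.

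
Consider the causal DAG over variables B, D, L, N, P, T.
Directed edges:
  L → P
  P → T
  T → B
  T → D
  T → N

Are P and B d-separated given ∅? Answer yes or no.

Bayes-Ball from P | ∅ reaches {B,D,L,N,T}.
B ∈ reach(P|∅) ⇒ P ⊥̸ B | ∅.

No — P and B are d-connected given ∅.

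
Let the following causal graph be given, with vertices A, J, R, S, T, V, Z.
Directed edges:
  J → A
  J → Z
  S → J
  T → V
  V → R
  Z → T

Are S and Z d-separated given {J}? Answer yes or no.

Bayes-Ball from S | {J} reaches ∅.
Z ∉ reach(S|{J}) ⇒ S ⊥ Z | {J}.

Yes — S ⊥ Z | {J}.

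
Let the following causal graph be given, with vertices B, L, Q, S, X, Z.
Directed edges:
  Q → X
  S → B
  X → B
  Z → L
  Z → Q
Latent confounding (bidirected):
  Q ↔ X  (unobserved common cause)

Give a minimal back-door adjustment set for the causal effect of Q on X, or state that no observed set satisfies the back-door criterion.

Q→X: no observed back-door set.

desc(Q)\{Q}={B,X}; candidates ⊆ {L,S,Z}.
Q↔X: latent back-door arc(s) into Q.
size 0: {}; under {} Q still reaches {B,L,X,Z} ∋ X.
size 1: {L}, {S}, {Z}; under {L} Q still reaches {B,X,Z} ∋ X.
size 2: {L,S}, {L,Z}, {S,Z}; under {L,S} Q still reaches {B,X,Z} ∋ X.
Q↔X cannot be blocked by any observed set — no back-door set.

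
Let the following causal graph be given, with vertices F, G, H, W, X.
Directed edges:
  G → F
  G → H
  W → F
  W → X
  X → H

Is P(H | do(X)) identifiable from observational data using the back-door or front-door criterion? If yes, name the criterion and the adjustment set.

desc(X)\{X}={H}; candidates ⊆ {F,G,W}.
∅: X⊥H given ∅ in G with X→· removed — back-door holds.
P(H|do(X)) = P(H|X) — no adjustment needed.

P(H|do(X)): backdoor, adjust for ∅.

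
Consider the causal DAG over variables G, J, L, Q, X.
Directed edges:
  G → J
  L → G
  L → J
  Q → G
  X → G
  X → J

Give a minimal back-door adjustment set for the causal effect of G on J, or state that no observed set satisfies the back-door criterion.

desc(G)\{G}={J}; candidates ⊆ {L,Q,X}.
size 0: {}; under {} G still reaches {J,L,Q,X} ∋ J.
size 1: {L}, {Q}, {X}; under {L} G still reaches {J,Q,X} ∋ J.
{L,X}: G⊥J given {L,X} in G with G→· removed — back-door holds.

G→J: minimal back-door set {L, X}.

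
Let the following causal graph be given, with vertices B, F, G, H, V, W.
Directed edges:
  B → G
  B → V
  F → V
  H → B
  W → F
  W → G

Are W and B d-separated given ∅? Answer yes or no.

Bayes-Ball from W | ∅ reaches {F,G,V}.
B ∉ reach(W|∅) ⇒ W ⊥ B | ∅.

Yes — W ⊥ B | ∅.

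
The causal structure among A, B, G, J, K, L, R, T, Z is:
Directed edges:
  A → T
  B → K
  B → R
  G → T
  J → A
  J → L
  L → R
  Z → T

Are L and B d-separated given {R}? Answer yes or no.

Bayes-Ball from L | {R} reaches {A,B,J,K,T}.
B ∈ reach(L|{R}) ⇒ L ⊥̸ B | {R}.

No — L and B are d-connected given {R}.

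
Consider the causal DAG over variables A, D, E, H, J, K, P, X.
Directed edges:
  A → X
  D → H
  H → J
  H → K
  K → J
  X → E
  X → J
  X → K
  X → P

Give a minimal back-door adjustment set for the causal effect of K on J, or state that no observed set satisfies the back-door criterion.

K→J: minimal back-door set {H, X}.

desc(K)\{K}={J}; candidates ⊆ {A,D,E,H,P,X}.
size 0: {}; under {} K still reaches {A,D,E,H,J,P,X} ∋ J.
size 1: {A}, {D}, {E} …(+3); under {A} K still reaches {D,E,H,J,P,X} ∋ J.
{H,X}: K⊥J given {H,X} in G with K→· removed — back-door holds.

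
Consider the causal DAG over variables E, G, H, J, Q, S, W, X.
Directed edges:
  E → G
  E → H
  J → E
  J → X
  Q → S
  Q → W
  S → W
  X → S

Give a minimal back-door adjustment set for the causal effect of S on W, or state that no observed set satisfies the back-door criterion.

desc(S)\{S}={W}; candidates ⊆ {E,G,H,J,Q,X}.
size 0: {}; under {} S still reaches {E,G,H,J,Q,W,X} ∋ W.
{Q}: S⊥W given {Q} in G with S→· removed — back-door holds.

S→W: minimal back-door set {Q}.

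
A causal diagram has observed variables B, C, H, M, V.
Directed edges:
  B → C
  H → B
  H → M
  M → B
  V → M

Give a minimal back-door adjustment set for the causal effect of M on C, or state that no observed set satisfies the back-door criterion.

M→C: minimal back-door set {H}.

desc(M)\{M}={B,C}; candidates ⊆ {H,V}.
size 0: {}; under {} M still reaches {B,C,H,V} ∋ C.
{H}: M⊥C given {H} in G with M→· removed — back-door holds.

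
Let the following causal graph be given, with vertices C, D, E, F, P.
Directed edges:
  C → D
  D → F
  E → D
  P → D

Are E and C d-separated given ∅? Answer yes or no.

Bayes-Ball from E | ∅ reaches {D,F}.
C ∉ reach(E|∅) ⇒ E ⊥ C | ∅.

Yes — E ⊥ C | ∅.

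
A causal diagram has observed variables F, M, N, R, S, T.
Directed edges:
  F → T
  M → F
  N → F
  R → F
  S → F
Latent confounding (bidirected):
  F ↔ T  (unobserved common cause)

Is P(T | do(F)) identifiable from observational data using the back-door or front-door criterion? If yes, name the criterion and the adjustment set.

desc(F)\{F}={T}; candidates ⊆ {M,N,R,S}.
F↔T: latent back-door arc(s) into F.
size 0: {}; under {} F still reaches {M,N,R,S,T} ∋ T.
size 1: {M}, {N}, {R} …(+1); under {M} F still reaches {N,R,S,T} ∋ T.
size 2: {M,N}, {M,R}, {M,S} …(+3); under {M,N} F still reaches {R,S,T} ∋ T.
F↔T cannot be blocked by any observed set — no back-door set.
No mediator lies on a directed F→…→T path.
Neither criterion identifies P(T|do(F)) in this graph.

P(T|do(F)): not identifiable (no BD/FD set).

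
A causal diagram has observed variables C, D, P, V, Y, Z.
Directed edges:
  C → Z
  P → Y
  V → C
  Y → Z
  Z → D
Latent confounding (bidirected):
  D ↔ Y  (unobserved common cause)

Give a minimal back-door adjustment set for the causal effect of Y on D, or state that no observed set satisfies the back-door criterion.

desc(Y)\{Y}={D,Z}; candidates ⊆ {C,P,V}.
Y↔D: latent back-door arc(s) into Y.
size 0: {}; under {} Y still reaches {D,P} ∋ D.
size 1: {C}, {P}, {V}; under {C} Y still reaches {D,P} ∋ D.
size 2: {C,P}, {C,V}, {P,V}; under {C,P} Y still reaches {D} ∋ D.
Y↔D cannot be blocked by any observed set — no back-door set.

Y→D: no observed back-door set.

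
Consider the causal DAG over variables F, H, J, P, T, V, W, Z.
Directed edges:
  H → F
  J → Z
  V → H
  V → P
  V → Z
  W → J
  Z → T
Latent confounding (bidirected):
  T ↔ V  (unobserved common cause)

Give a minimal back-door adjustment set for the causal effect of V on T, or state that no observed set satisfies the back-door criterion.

V→T: no observed back-door set.

desc(V)\{V}={F,H,P,T,Z}; candidates ⊆ {J,W}.
V↔T: latent back-door arc(s) into V.
size 0: {}; under {} V still reaches {T} ∋ T.
size 1: {J}, {W}; under {J} V still reaches {T} ∋ T.
size 2: {J,W}; under {J,W} V still reaches {T} ∋ T.
V↔T cannot be blocked by any observed set — no back-door set.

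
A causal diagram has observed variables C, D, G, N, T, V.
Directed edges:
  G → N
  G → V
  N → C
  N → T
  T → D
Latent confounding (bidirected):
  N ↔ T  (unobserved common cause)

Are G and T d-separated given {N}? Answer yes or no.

Bayes-Ball from G | {N} reaches {D,T,V}.
T ∈ reach(G|{N}) ⇒ G ⊥̸ T | {N}.

No — G and T are d-connected given {N}.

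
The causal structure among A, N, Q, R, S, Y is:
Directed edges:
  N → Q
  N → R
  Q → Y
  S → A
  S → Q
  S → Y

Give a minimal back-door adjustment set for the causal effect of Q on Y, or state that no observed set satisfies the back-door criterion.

desc(Q)\{Q}={Y}; candidates ⊆ {A,N,R,S}.
size 0: {}; under {} Q still reaches {A,N,R,S,Y} ∋ Y.
{S}: Q⊥Y given {S} in G with Q→· removed — back-door holds.

Q→Y: minimal back-door set {S}.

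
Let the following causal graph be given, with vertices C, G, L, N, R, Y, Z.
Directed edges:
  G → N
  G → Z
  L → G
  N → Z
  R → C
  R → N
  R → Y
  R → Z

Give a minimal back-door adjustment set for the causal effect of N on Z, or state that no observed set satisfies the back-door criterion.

desc(N)\{N}={Z}; candidates ⊆ {C,G,L,R,Y}.
size 0: {}; under {} N still reaches {C,G,L,R,Y,Z} ∋ Z.
size 1: {C}, {G}, {L} …(+2); under {C} N still reaches {G,L,R,Y,Z} ∋ Z.
{G,R}: N⊥Z given {G,R} in G with N→· removed — back-door holds.

N→Z: minimal back-door set {G, R}.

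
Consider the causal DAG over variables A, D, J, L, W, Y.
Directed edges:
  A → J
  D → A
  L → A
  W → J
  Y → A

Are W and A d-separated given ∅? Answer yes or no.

Yes — W ⊥ A | ∅.

Bayes-Ball from W | ∅ reaches {J}.
A ∉ reach(W|∅) ⇒ W ⊥ A | ∅.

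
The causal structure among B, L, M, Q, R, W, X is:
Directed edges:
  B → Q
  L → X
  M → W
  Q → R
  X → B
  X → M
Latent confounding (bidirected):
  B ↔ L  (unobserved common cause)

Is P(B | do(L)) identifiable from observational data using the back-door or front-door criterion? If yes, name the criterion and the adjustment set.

P(B|do(L)): frontdoor, adjust for {X}.

desc(L)\{L}={B,M,Q,R,W,X}; candidates ⊆ {—}.
L↔B: latent back-door arc(s) into L.
size 0: {}; under {} L still reaches {B,Q,R} ∋ B.
L↔B cannot be blocked by any observed set — no back-door set.
{X}: (i) intercepts every directed L→B path; (ii) no back-door L→{X}; (iii) {L} blocks every back-door {X}→B. Front-door holds.
P(B|do(L)) = Σ_{X} P(X|L) Σ_{L'} P(B|X,L')P(L').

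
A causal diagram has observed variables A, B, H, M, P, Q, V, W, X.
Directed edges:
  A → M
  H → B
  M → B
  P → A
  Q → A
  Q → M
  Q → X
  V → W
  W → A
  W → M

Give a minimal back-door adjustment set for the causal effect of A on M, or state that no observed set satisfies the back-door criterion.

A→M: minimal back-door set {Q, W}.

desc(A)\{A}={B,M}; candidates ⊆ {H,P,Q,V,W,X}.
size 0: {}; under {} A still reaches {B,M,P,Q,V,W,X} ∋ M.
size 1: {H}, {P}, {Q} …(+3); under {H} A still reaches {B,M,P,Q,V,W,X} ∋ M.
{Q,W}: A⊥M given {Q,W} in G with A→· removed — back-door holds.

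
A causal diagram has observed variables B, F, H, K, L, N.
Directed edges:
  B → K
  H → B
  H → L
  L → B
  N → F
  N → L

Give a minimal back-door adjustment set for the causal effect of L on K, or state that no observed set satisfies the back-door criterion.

desc(L)\{L}={B,K}; candidates ⊆ {F,H,N}.
size 0: {}; under {} L still reaches {B,F,H,K,N} ∋ K.
{H}: L⊥K given {H} in G with L→· removed — back-door holds.

L→K: minimal back-door set {H}.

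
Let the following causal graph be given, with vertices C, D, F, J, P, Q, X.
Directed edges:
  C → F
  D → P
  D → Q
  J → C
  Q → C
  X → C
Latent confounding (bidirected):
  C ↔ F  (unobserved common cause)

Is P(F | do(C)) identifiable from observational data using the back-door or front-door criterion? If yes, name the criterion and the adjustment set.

desc(C)\{C}={F}; candidates ⊆ {D,J,P,Q,X}.
C↔F: latent back-door arc(s) into C.
size 0: {}; under {} C still reaches {D,F,J,P,Q,X} ∋ F.
size 1: {D}, {J}, {P} …(+2); under {D} C still reaches {F,J,Q,X} ∋ F.
size 2: {D,J}, {D,P}, {D,Q} …(+7); under {D,J} C still reaches {F,Q,X} ∋ F.
C↔F cannot be blocked by any observed set — no back-door set.
No mediator lies on a directed C→…→F path.
Neither criterion identifies P(F|do(C)) in this graph.

P(F|do(C)): not identifiable (no BD/FD set).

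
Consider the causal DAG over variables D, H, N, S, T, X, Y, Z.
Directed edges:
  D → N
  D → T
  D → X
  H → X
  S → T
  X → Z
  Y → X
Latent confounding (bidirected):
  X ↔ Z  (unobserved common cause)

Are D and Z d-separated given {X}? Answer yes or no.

No — D and Z are d-connected given {X}.

Bayes-Ball from D | {X} reaches {H,N,T,Y,Z}.
Z ∈ reach(D|{X}) ⇒ D ⊥̸ Z | {X}.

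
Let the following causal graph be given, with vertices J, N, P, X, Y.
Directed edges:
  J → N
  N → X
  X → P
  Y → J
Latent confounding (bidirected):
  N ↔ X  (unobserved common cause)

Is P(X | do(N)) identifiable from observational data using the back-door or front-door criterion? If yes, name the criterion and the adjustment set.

P(X|do(N)): not identifiable (no BD/FD set).

desc(N)\{N}={P,X}; candidates ⊆ {J,Y}.
N↔X: latent back-door arc(s) into N.
size 0: {}; under {} N still reaches {J,P,X,Y} ∋ X.
size 1: {J}, {Y}; under {J} N still reaches {P,X} ∋ X.
size 2: {J,Y}; under {J,Y} N still reaches {P,X} ∋ X.
N↔X cannot be blocked by any observed set — no back-door set.
No mediator lies on a directed N→…→X path.
Neither criterion identifies P(X|do(N)) in this graph.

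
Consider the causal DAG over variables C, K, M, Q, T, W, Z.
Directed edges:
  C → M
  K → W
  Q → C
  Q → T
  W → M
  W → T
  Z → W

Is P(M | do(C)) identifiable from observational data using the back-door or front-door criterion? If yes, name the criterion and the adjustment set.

desc(C)\{C}={M}; candidates ⊆ {K,Q,T,W,Z}.
∅: C⊥M given ∅ in G with C→· removed — back-door holds.
P(M|do(C)) = P(M|C) — no adjustment needed.

P(M|do(C)): backdoor, adjust for ∅.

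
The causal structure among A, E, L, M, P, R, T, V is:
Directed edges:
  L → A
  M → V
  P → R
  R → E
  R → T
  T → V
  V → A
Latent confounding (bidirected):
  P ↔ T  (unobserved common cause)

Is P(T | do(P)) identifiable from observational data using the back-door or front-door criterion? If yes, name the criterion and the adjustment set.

desc(P)\{P}={A,E,R,T,V}; candidates ⊆ {L,M}.
P↔T: latent back-door arc(s) into P.
size 0: {}; under {} P still reaches {A,T,V} ∋ T.
size 1: {L}, {M}; under {L} P still reaches {A,T,V} ∋ T.
size 2: {L,M}; under {L,M} P still reaches {A,T,V} ∋ T.
P↔T cannot be blocked by any observed set — no back-door set.
{R}: (i) intercepts every directed P→T path; (ii) no back-door P→{R}; (iii) {P} blocks every back-door {R}→T. Front-door holds.
P(T|do(P)) = Σ_{R} P(R|P) Σ_{P'} P(T|R,P')P(P').

P(T|do(P)): frontdoor, adjust for {R}.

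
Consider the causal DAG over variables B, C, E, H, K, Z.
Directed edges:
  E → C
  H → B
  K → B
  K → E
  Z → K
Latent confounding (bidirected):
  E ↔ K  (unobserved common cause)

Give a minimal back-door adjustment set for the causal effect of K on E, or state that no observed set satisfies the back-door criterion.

K→E: no observed back-door set.

desc(K)\{K}={B,C,E}; candidates ⊆ {H,Z}.
K↔E: latent back-door arc(s) into K.
size 0: {}; under {} K still reaches {C,E,Z} ∋ E.
size 1: {H}, {Z}; under {H} K still reaches {C,E,Z} ∋ E.
size 2: {H,Z}; under {H,Z} K still reaches {C,E} ∋ E.
K↔E cannot be blocked by any observed set — no back-door set.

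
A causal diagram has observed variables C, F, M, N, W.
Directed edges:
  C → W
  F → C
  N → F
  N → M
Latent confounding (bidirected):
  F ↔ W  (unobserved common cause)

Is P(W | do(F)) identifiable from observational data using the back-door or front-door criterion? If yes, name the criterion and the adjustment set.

desc(F)\{F}={C,W}; candidates ⊆ {M,N}.
F↔W: latent back-door arc(s) into F.
size 0: {}; under {} F still reaches {M,N,W} ∋ W.
size 1: {M}, {N}; under {M} F still reaches {N,W} ∋ W.
size 2: {M,N}; under {M,N} F still reaches {W} ∋ W.
F↔W cannot be blocked by any observed set — no back-door set.
{C}: (i) intercepts every directed F→W path; (ii) no back-door F→{C}; (iii) {F} blocks every back-door {C}→W. Front-door holds.
P(W|do(F)) = Σ_{C} P(C|F) Σ_{F'} P(W|C,F')P(F').

P(W|do(F)): frontdoor, adjust for {C}.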